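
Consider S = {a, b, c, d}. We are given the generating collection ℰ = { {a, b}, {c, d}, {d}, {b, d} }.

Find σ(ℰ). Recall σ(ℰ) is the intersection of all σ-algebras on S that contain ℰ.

σ(ℰ) (16 sets): { {}, {a}, {b}, {c}, {d}, {a, b}, {a, c}, {a, d}, {b, c}, {b, d}, {c, d}, {a, b, c}, {a, b, d}, {a, c, d}, {b, c, d}, S }

Check:
Take S₀ = ℰ ∪ {∅, S} = { {}, {d}, {a, b}, {b, d}, {c, d}, S }.
Step 1 (4 new):
  {a, c}  = {b, d}ᶜ
  {a, b, c}  = {d}ᶜ
  {a, b, d}  = {a, b} ∪ {d}
  {b, c, d}  = {c, d} ∪ {b, d}
  — 10 sets.
Step 2. New:
  {a}  = {b, c, d}ᶜ
  {c}  = {a, b, d}ᶜ
  {a, c, d}  = {c, d} ∪ {a, c}
  — 13 sets.
Step 3. New:
  {b}  = {a, c, d}ᶜ
  {a, d}  = {d} ∪ {a}
  — 15 sets.
Step 4: 1 new —
  {b, c}  = {a, d}ᶜ
  — 16 sets.
After Step 5 the family is unchanged; done.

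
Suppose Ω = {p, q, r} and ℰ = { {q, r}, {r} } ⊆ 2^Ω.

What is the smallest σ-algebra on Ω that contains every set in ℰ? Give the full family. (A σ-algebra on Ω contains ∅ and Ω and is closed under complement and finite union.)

Start: ℰ ∪ {∅, Ω} = { {}, {r}, {q, r}, Ω }.
Iteration 1 (2 new):
  {p}  = {q, r}ᶜ
  {p, q}  = {r}ᶜ
  [6 total]
Iteration 2 (1 new):
  {p, r}  = {r} ∪ {p}
  [7 total]
Iteration 3 (1 new):
  {q}  = {p, r}ᶜ
  [8 total]
Iteration 4 adds nothing — fixpoint reached.

|σ(ℰ)| = 8.  σ(ℰ) = { {}, {p}, {q}, {r}, {p, q}, {p, r}, {q, r}, Ω }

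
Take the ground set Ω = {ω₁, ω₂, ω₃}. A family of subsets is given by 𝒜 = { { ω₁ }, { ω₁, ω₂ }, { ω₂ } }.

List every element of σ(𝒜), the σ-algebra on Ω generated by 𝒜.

σ(𝒜) (8 sets): { ∅, { ω₁ }, { ω₂ }, { ω₃ }, { ω₁, ω₂ }, { ω₁, ω₃ }, { ω₂, ω₃ }, Ω }

Derivation:
Initial family (5 sets): { ∅, { ω₁ }, { ω₂ }, { ω₁, ω₂ }, Ω }.
Step 1: +3 →
  { ω₃ }  = complement { ω₁, ω₂ }
  { ω₁, ω₃ }  = complement { ω₂ }
  { ω₂, ω₃ }  = complement { ω₁ }
  [8 total]
Step 2: closed — nothing new.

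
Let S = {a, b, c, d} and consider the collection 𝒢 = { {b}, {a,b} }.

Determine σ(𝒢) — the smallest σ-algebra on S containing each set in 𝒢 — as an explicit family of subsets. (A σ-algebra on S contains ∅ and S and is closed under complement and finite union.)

Take S₀ = 𝒢 ∪ {∅, S} = { {}, {b}, {a,b}, S }.
Step 1 (2 new):
  {c,d}  = complement {a,b}
  {a,c,d}  = complement {b}
  |family| = 6
Step 2 (1 new):
  {b,c,d}  = {c,d} ∪ {b}
  |family| = 7
Step 3: 1 new —
  {a}  = complement {b,c,d}
  |family| = 8
Step 4: closed — nothing new.

|σ(𝒢)| = 8.  σ(𝒢) = { {}, {a}, {b}, {a,b}, {c,d}, {a,c,d}, {b,c,d}, S }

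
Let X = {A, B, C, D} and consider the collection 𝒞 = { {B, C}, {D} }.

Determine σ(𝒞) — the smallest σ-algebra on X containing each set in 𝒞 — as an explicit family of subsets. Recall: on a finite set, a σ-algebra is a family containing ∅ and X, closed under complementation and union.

Initial family (4 sets): { ∅, {D}, {B, C}, X }.
Iteration 1 adds 3:
  {A, D}  = complement {B, C}
  {A, B, C}  = complement {D}
  {B, C, D}  = {D} ∪ {B, C}
  — 7 sets.
Iteration 2. New:
  {A}  = complement {B, C, D}
  — 8 sets.
Iteration 3: no new sets; the family is a σ-algebra.

σ(𝒞) = { ∅, {A}, {D}, {A, D}, {B, C}, {A, B, C}, {B, C, D}, X }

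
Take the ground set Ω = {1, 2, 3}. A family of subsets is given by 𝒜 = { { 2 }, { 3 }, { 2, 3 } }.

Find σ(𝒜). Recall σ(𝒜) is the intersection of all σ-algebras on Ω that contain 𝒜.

Answer: σ(𝒜) = { ∅, { 1 }, { 2 }, { 3 }, { 1, 2 }, { 1, 3 }, { 2, 3 }, Ω }

Check:
Begin from { ∅, { 2 }, { 3 }, { 2, 3 }, Ω } (that is, 𝒜 plus ∅ and Ω).
Pass 1: 3 new —
  { 1 }  = Ω∖{ 2, 3 }
  { 1, 2 }  = Ω∖{ 3 }
  { 1, 3 }  = Ω∖{ 2 }
  |family| = 8
Pass 2 adds nothing — fixpoint reached.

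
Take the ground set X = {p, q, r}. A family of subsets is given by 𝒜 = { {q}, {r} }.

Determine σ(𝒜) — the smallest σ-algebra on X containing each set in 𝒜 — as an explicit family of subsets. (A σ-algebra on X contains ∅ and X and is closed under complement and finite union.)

Seed the family with 𝒜 together with ∅ and X: { ∅, {q}, {r}, X }.
Iteration 1: +3 →
  {p, q}  = complement {r}
  {p, r}  = complement {q}
  {q, r}  = {r} ∪ {q}
  [7 total]
Iteration 2 adds 1:
  {p}  = complement {q, r}
  [8 total]
Iteration 3 adds nothing — fixpoint reached.

Therefore σ(𝒜) = { ∅, {p}, {q}, {r}, {p, q}, {p, r}, {q, r}, X } (|σ(𝒜)| = 8).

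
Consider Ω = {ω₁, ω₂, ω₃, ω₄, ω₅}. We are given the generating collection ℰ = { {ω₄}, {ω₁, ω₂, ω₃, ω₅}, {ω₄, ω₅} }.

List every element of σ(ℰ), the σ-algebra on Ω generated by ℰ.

σ(ℰ) = { {}, {ω₄}, {ω₅}, {ω₄, ω₅}, {ω₁, ω₂, ω₃}, {ω₁, ω₂, ω₃, ω₄}, {ω₁, ω₂, ω₃, ω₅}, Ω }

Working:
Start: ℰ ∪ {∅, Ω} = { {}, {ω₄}, {ω₄, ω₅}, {ω₁, ω₂, ω₃, ω₅}, Ω }.
Step 1: +1 →
  {ω₁, ω₂, ω₃}  = Ω∖{ω₄, ω₅}
Step 2 (1 new):
  {ω₁, ω₂, ω₃, ω₄}  = {ω₄} ∪ {ω₁, ω₂, ω₃}
Step 3 (1 new):
  {ω₅}  = Ω∖{ω₁, ω₂, ω₃, ω₄}
After Step 4 the family is unchanged; done.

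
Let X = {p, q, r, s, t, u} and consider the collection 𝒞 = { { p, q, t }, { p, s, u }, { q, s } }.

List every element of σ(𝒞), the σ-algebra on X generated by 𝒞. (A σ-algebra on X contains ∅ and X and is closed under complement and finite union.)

|σ(𝒞)| = 64.  σ(𝒞) = { ∅, { p }, { q }, { r }, { s }, { t }, { u }, { p, q }, { p, r }, { p, s }, { p, t }, { p, u }, { q, r }, { q, s }, { q, t }, { q, u }, { r, s }, { r, t }, { r, u }, { s, t }, { s, u }, { t, u }, { p, q, r }, { p, q, s }, { p, q, t }, { p, q, u }, { p, r, s }, { p, r, t }, { p, r, u }, { p, s, t }, { p, s, u }, { p, t, u }, { q, r, s }, { q, r, t }, { q, r, u }, { q, s, t }, { q, s, u }, { q, t, u }, { r, s, t }, { r, s, u }, { r, t, u }, { s, t, u }, { p, q, r, s }, { p, q, r, t }, { p, q, r, u }, { p, q, s, t }, { p, q, s, u }, { p, q, t, u }, { p, r, s, t }, { p, r, s, u }, { p, r, t, u }, { p, s, t, u }, { q, r, s, t }, { q, r, s, u }, { q, r, t, u }, { q, s, t, u }, { r, s, t, u }, { p, q, r, s, t }, { p, q, r, s, u }, { p, q, r, t, u }, { p, q, s, t, u }, { p, r, s, t, u }, { q, r, s, t, u }, X }

Check:
Begin from { ∅, { q, s }, { p, q, t }, { p, s, u }, X } (that is, 𝒞 plus ∅ and X).
Pass 1 (6 new):
  { q, r, t }  = complement { p, s, u }
  { r, s, u }  = complement { p, q, t }
  { p, q, s, t }  = { p, q, t } ∪ { q, s }
  { p, q, s, u }  = { p, s, u } ∪ { q, s }
  { p, r, t, u }  = complement { q, s }
  { p, q, s, t, u }  = { p, q, t } ∪ { p, s, u }
Pass 2: +12 →
  { r }  = complement { p, q, s, t, u }
  { r, t }  = complement { p, q, s, u }
  { r, u }  = complement { p, q, s, t }
  { p, q, r, t }  = { p, q, t } ∪ { q, r, t }
  { p, r, s, u }  = { p, s, u } ∪ { r, s, u }
  { q, r, s, t }  = { q, r, t } ∪ { q, s }
  { q, r, s, u }  = { r, s, u } ∪ { q, s }
  { p, q, r, s, t }  = { p, q, s, t } ∪ { q, r, t }
  { p, q, r, s, u }  = { p, q, s, u } ∪ { r, s, u }
  { p, q, r, t, u }  = { p, r, t, u } ∪ { p, q, t }
  { p, r, s, t, u }  = { p, r, t, u } ∪ { p, s, u }
  { q, r, s, t, u }  = { q, r, t } ∪ { r, s, u }
Pass 3 adds 13:
  { p }  = complement { q, r, s, t, u }
  { q }  = complement { p, r, s, t, u }
  { s }  = complement { p, q, r, t, u }
  { t }  = complement { p, q, r, s, u }
  { u }  = complement { p, q, r, s, t }
  { p, t }  = complement { q, r, s, u }
  { p, u }  = complement { q, r, s, t }
  { q, t }  = complement { p, r, s, u }
  { s, u }  = complement { p, q, r, t }
  { q, r, s }  = { q, s } ∪ { r }
  { r, t, u }  = { r, t } ∪ { r, u }
  { q, r, t, u }  = { q, r, t } ∪ { r, u }
  { r, s, t, u }  = { r, t } ∪ { r, s, u }
Pass 4: 24 new —
  { p, q }  = complement { r, s, t, u }
  { p, r }  = { p } ∪ { r }
  { p, s }  = complement { q, r, t, u }
  { q, r }  = { q } ∪ { r }
  { q, u }  = { q } ∪ { u }
  { r, s }  = { r } ∪ { s }
  { s, t }  = { t } ∪ { s }
  { t, u }  = { u } ∪ { t }
  { p, q, s }  = complement { r, t, u }
  { p, q, u }  = { p, u } ∪ { q }
  { p, r, t }  = { p } ∪ { r, t }
  { p, r, u }  = { p } ∪ { r, u }
  { p, s, t }  = { p, t } ∪ { s }
  { p, t, u }  = complement { q, r, s }
  { q, r, u }  = { q } ∪ { r, u }
  { q, s, t }  = { q, t } ∪ { s }
  { q, s, u }  = { q } ∪ { s, u }
  { q, t, u }  = { q, t } ∪ { u }
  { r, s, t }  = { r, t } ∪ { s }
  { s, t, u }  = { t } ∪ { s, u }
  { p, q, r, s }  = { q, r, s } ∪ { p }
  { p, q, t, u }  = { q, t } ∪ { p, u }
  { p, s, t, u }  = { p, s, u } ∪ { t }
  { q, s, t, u }  = { q, t } ∪ { s, u }
Pass 5: 4 new —
  { p, q, r }  = complement { s, t, u }
  { p, r, s }  = complement { q, t, u }
  { p, q, r, u }  = complement { s, t }
  { p, r, s, t }  = complement { q, u }
Pass 6: already closed under ᶜ and ∪.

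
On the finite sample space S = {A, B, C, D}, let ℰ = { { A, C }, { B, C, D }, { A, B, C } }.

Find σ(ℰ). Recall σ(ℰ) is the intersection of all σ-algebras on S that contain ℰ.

Initial family (5 sets): { ∅, { A, C }, { A, B, C }, { B, C, D }, S }.
Step 1: 3 new —
  { A }  = { B, C, D }ᶜ
  { D }  = { A, B, C }ᶜ
  { B, D }  = { A, C }ᶜ
  — 8 sets.
Step 2 adds 3:
  { A, D }  = { D } ∪ { A }
  { A, B, D }  = { B, D } ∪ { A }
  { A, C, D }  = { D } ∪ { A, C }
  — 11 sets.
Step 3 (3 new):
  { B }  = { A, C, D }ᶜ
  { C }  = { A, B, D }ᶜ
  { B, C }  = { A, D }ᶜ
  — 14 sets.
Step 4. New:
  { A, B }  = { B } ∪ { A }
  { C, D }  = { C } ∪ { D }
  — 16 sets.
After Step 5 the family is unchanged; done.

Hence σ(ℰ) has 16 members: { ∅, { A }, { B }, { C }, { D }, { A, B }, { A, C }, { A, D }, { B, C }, { B, D }, { C, D }, { A, B, C }, { A, B, D }, { A, C, D }, { B, C, D }, S }.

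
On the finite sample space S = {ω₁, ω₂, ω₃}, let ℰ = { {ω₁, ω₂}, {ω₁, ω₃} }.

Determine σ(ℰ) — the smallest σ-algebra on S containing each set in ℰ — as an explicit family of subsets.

Answer: σ(ℰ) = { {}, {ω₁}, {ω₂}, {ω₃}, {ω₁, ω₂}, {ω₁, ω₃}, {ω₂, ω₃}, S }

Trace:
Begin from { {}, {ω₁, ω₂}, {ω₁, ω₃}, S } (that is, ℰ plus ∅ and S).
Iteration 1: 2 new —
  {ω₂}  = S∖{ω₁, ω₃}
  {ω₃}  = S∖{ω₁, ω₂}
  (now 6)
Iteration 2 adds 1:
  {ω₂, ω₃}  = {ω₃} ∪ {ω₂}
  (now 7)
Iteration 3 adds 1:
  {ω₁}  = S∖{ω₂, ω₃}
  (now 8)
Iteration 4: no new sets; the family is a σ-algebra.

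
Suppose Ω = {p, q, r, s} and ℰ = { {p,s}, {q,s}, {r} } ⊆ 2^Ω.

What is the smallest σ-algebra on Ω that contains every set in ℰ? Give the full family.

Take S₀ = ℰ ∪ {∅, Ω} = { ∅, {r}, {p,s}, {q,s}, Ω }.
Pass 1. New:
  {p,r}  = Ω∖{q,s}
  {q,r}  = Ω∖{p,s}
  {p,q,s}  = Ω∖{r}
  {p,r,s}  = {r} ∪ {p,s}
  {q,r,s}  = {r} ∪ {q,s}
  — 10 sets.
Pass 2 adds 3:
  {p}  = Ω∖{q,r,s}
  {q}  = Ω∖{p,r,s}
  {p,q,r}  = {q,r} ∪ {p,r}
  — 13 sets.
Pass 3 adds 2:
  {s}  = Ω∖{p,q,r}
  {p,q}  = {q} ∪ {p}
  — 15 sets.
Pass 4: +1 →
  {r,s}  = Ω∖{p,q}
  — 16 sets.
Pass 5: stable.

|σ(ℰ)| = 16.  σ(ℰ) = { ∅, {p}, {q}, {r}, {s}, {p,q}, {p,r}, {p,s}, {q,r}, {q,s}, {r,s}, {p,q,r}, {p,q,s}, {p,r,s}, {q,r,s}, Ω }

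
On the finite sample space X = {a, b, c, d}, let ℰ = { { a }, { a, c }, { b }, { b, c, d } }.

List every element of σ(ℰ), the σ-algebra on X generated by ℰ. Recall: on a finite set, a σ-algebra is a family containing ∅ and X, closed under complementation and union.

Start: ℰ ∪ {∅, X} = { ∅, { a }, { b }, { a, c }, { b, c, d }, X }.
Pass 1 adds 4:
  { a, b }  = { b } ∪ { a }
  { b, d }  = { a, c }ᶜ
  { a, b, c }  = { a, c } ∪ { b }
  { a, c, d }  = { b }ᶜ
Pass 2 (3 new):
  { d }  = { a, b, c }ᶜ
  { c, d }  = { a, b }ᶜ
  { a, b, d }  = { a, b } ∪ { b, d }
Pass 3 adds 2:
  { c }  = { a, b, d }ᶜ
  { a, d }  = { d } ∪ { a }
Pass 4. New:
  { b, c }  = { a, d }ᶜ
Pass 5: stable.

Therefore σ(ℰ) = { ∅, { a }, { b }, { c }, { d }, { a, b }, { a, c }, { a, d }, { b, c }, { b, d }, { c, d }, { a, b, c }, { a, b, d }, { a, c, d }, { b, c, d }, X } (|σ(ℰ)| = 16).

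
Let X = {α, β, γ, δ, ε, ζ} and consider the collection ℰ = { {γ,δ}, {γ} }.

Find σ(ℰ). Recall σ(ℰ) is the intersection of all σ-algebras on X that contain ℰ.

Start: ℰ ∪ {∅, X} = { {}, {γ}, {γ,δ}, X }.
Round 1 adds 2:
  {α,β,ε,ζ}  = X∖{γ,δ}
  {α,β,δ,ε,ζ}  = X∖{γ}
  — 6 sets.
Round 2 adds 1:
  {α,β,γ,ε,ζ}  = {γ} ∪ {α,β,ε,ζ}
  — 7 sets.
Round 3 adds 1:
  {δ}  = X∖{α,β,γ,ε,ζ}
  — 8 sets.
Round 4: no new sets; the family is a σ-algebra.

σ(ℰ) = { {}, {γ}, {δ}, {γ,δ}, {α,β,ε,ζ}, {α,β,γ,ε,ζ}, {α,β,δ,ε,ζ}, X }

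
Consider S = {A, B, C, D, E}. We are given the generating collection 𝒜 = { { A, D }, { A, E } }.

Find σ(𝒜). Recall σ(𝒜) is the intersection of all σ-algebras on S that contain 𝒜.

|σ(𝒜)| = 16.  σ(𝒜) = { {  }, { A }, { D }, { E }, { A, D }, { A, E }, { B, C }, { D, E }, { A, B, C }, { A, D, E }, { B, C, D }, { B, C, E }, { A, B, C, D }, { A, B, C, E }, { B, C, D, E }, S }

Working:
Initial family (4 sets): { {  }, { A, D }, { A, E }, S }.
Pass 1: 3 new —
  { A, D, E }  = { A, E } ∪ { A, D }
  { B, C, D }  = complement { A, E }
  { B, C, E }  = complement { A, D }
  |family| = 7
Pass 2: +4 →
  { B, C }  = complement { A, D, E }
  { A, B, C, D }  = { B, C, D } ∪ { A, D }
  { A, B, C, E }  = { B, C, E } ∪ { A, E }
  { B, C, D, E }  = { B, C, E } ∪ { B, C, D }
  |family| = 11
Pass 3: +3 →
  { A }  = complement { B, C, D, E }
  { D }  = complement { A, B, C, E }
  { E }  = complement { A, B, C, D }
  |family| = 14
Pass 4: +2 →
  { D, E }  = { D } ∪ { E }
  { A, B, C }  = { B, C } ∪ { A }
  |family| = 16
Pass 5: closed — nothing new.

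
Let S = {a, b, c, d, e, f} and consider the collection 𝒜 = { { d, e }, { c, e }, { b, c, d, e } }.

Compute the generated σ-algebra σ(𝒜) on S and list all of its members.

Take S₀ = 𝒜 ∪ {∅, S} = { ∅, { c, e }, { d, e }, { b, c, d, e }, S }.
Step 1: +4 →
  { a, f }  = { b, c, d, e }ᶜ
  { c, d, e }  = { d, e } ∪ { c, e }
  { a, b, c, f }  = { d, e }ᶜ
  { a, b, d, f }  = { c, e }ᶜ
Step 2 (7 new):
  { a, b, f }  = { c, d, e }ᶜ
  { a, c, e, f }  = { a, f } ∪ { c, e }
  { a, d, e, f }  = { a, f } ∪ { d, e }
  { a, b, c, d, f }  = { a, b, d, f } ∪ { a, b, c, f }
  { a, b, c, e, f }  = { a, b, c, f } ∪ { c, e }
  { a, b, d, e, f }  = { a, b, d, f } ∪ { d, e }
  { a, c, d, e, f }  = { c, d, e } ∪ { a, f }
Step 3 (6 new):
  { b }  = { a, c, d, e, f }ᶜ
  { c }  = { a, b, d, e, f }ᶜ
  { d }  = { a, b, c, e, f }ᶜ
  { e }  = { a, b, c, d, f }ᶜ
  { b, c }  = { a, d, e, f }ᶜ
  { b, d }  = { a, c, e, f }ᶜ
Step 4. New:
  { b, e }  = { b } ∪ { e }
  { c, d }  = { c } ∪ { d }
  { a, c, f }  = { a, f } ∪ { c }
  { a, d, f }  = { a, f } ∪ { d }
  { a, e, f }  = { a, f } ∪ { e }
  { b, c, d }  = { c } ∪ { b, d }
  { b, c, e }  = { b } ∪ { c, e }
  { b, d, e }  = { b } ∪ { d, e }
  { a, b, e, f }  = { e } ∪ { a, b, f }
Step 5. New:
  { a, c, d, f }  = { b, e }ᶜ
Step 6: already closed under ᶜ and ∪.

σ(𝒜) = { ∅, { b }, { c }, { d }, { e }, { a, f }, { b, c }, { b, d }, { b, e }, { c, d }, { c, e }, { d, e }, { a, b, f }, { a, c, f }, { a, d, f }, { a, e, f }, { b, c, d }, { b, c, e }, { b, d, e }, { c, d, e }, { a, b, c, f }, { a, b, d, f }, { a, b, e, f }, { a, c, d, f }, { a, c, e, f }, { a, d, e, f }, { b, c, d, e }, { a, b, c, d, f }, { a, b, c, e, f }, { a, b, d, e, f }, { a, c, d, e, f }, S }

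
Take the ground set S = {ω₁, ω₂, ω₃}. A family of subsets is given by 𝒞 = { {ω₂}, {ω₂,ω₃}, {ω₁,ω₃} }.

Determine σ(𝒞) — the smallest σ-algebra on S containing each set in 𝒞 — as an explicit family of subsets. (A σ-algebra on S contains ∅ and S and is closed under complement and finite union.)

Answer: σ(𝒞) = { {}, {ω₁}, {ω₂}, {ω₃}, {ω₁,ω₂}, {ω₁,ω₃}, {ω₂,ω₃}, S }

Derivation:
Take S₀ = 𝒞 ∪ {∅, S} = { {}, {ω₂}, {ω₁,ω₃}, {ω₂,ω₃}, S }.
Iteration 1 (1 new):
  {ω₁}  = complement {ω₂,ω₃}
  — 6 sets.
Iteration 2. New:
  {ω₁,ω₂}  = {ω₂} ∪ {ω₁}
  — 7 sets.
Iteration 3. New:
  {ω₃}  = complement {ω₁,ω₂}
  — 8 sets.
After Iteration 4 the family is unchanged; done.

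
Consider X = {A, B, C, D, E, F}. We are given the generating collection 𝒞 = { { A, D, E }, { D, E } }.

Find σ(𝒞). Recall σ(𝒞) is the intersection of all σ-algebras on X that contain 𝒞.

σ(𝒞) (8 sets): { {  }, { A }, { D, E }, { A, D, E }, { B, C, F }, { A, B, C, F }, { B, C, D, E, F }, X }

Check:
Initial family (4 sets): { {  }, { D, E }, { A, D, E }, X }.
Pass 1 (2 new):
  { B, C, F }  = X∖{ A, D, E }
  { A, B, C, F }  = X∖{ D, E }
  |family| = 6
Pass 2. New:
  { B, C, D, E, F }  = { D, E } ∪ { B, C, F }
  |family| = 7
Pass 3: +1 →
  { A }  = X∖{ B, C, D, E, F }
  |family| = 8
Pass 4 adds nothing — fixpoint reached.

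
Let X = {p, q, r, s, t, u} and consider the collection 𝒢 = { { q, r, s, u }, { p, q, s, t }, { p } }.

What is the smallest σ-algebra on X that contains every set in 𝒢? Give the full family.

Seed the family with 𝒢 together with ∅ and X: { {}, { p }, { p, q, s, t }, { q, r, s, u }, X }.
Iteration 1: +4 →
  { p, t }  = X∖{ q, r, s, u }
  { r, u }  = X∖{ p, q, s, t }
  { p, q, r, s, u }  = { q, r, s, u } ∪ { p }
  { q, r, s, t, u }  = X∖{ p }
  — 9 sets.
Iteration 2 adds 3:
  { t }  = X∖{ p, q, r, s, u }
  { p, r, u }  = { r, u } ∪ { p }
  { p, r, t, u }  = { r, u } ∪ { p, t }
  — 12 sets.
Iteration 3. New:
  { q, s }  = X∖{ p, r, t, u }
  { q, s, t }  = X∖{ p, r, u }
  { r, t, u }  = { r, u } ∪ { t }
  — 15 sets.
Iteration 4 (1 new):
  { p, q, s }  = X∖{ r, t, u }
  — 16 sets.
Iteration 5: stable.

|σ(𝒢)| = 16.  σ(𝒢) = { {}, { p }, { t }, { p, t }, { q, s }, { r, u }, { p, q, s }, { p, r, u }, { q, s, t }, { r, t, u }, { p, q, s, t }, { p, r, t, u }, { q, r, s, u }, { p, q, r, s, u }, { q, r, s, t, u }, X }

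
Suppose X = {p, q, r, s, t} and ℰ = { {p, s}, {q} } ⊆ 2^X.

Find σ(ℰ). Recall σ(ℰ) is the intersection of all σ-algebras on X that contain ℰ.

Initial family (4 sets): { {}, {q}, {p, s}, X }.
Pass 1: 3 new —
  {p, q, s}  = {q} ∪ {p, s}
  {q, r, t}  = ᶜ of {p, s}
  {p, r, s, t}  = ᶜ of {q}
  (now 7)
Pass 2 (1 new):
  {r, t}  = ᶜ of {p, q, s}
  (now 8)
Pass 3: already closed under ᶜ and ∪.

σ(ℰ) = { {}, {q}, {p, s}, {r, t}, {p, q, s}, {q, r, t}, {p, r, s, t}, X }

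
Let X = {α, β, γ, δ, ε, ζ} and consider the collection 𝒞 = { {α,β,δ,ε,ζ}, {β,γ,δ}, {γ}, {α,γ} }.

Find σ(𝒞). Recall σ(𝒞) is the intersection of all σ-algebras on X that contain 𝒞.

Begin from { {}, {γ}, {α,γ}, {β,γ,δ}, {α,β,δ,ε,ζ}, X } (that is, 𝒞 plus ∅ and X).
Iteration 1. New:
  {α,ε,ζ}  = ᶜ of {β,γ,δ}
  {α,β,γ,δ}  = {β,γ,δ} ∪ {α,γ}
  {β,δ,ε,ζ}  = ᶜ of {α,γ}
Iteration 2 (3 new):
  {ε,ζ}  = ᶜ of {α,β,γ,δ}
  {α,γ,ε,ζ}  = {γ} ∪ {α,ε,ζ}
  {β,γ,δ,ε,ζ}  = {β,γ,δ} ∪ {β,δ,ε,ζ}
Iteration 3: 3 new —
  {α}  = ᶜ of {β,γ,δ,ε,ζ}
  {β,δ}  = ᶜ of {α,γ,ε,ζ}
  {γ,ε,ζ}  = {γ} ∪ {ε,ζ}
Iteration 4: 1 new —
  {α,β,δ}  = ᶜ of {γ,ε,ζ}
After Iteration 5 the family is unchanged; done.

σ(𝒞) = { {}, {α}, {γ}, {α,γ}, {β,δ}, {ε,ζ}, {α,β,δ}, {α,ε,ζ}, {β,γ,δ}, {γ,ε,ζ}, {α,β,γ,δ}, {α,γ,ε,ζ}, {β,δ,ε,ζ}, {α,β,δ,ε,ζ}, {β,γ,δ,ε,ζ}, X }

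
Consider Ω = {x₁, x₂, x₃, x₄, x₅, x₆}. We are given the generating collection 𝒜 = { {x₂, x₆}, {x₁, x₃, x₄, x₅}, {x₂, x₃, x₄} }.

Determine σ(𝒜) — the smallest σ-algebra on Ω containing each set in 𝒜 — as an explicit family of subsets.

Start: 𝒜 ∪ {∅, Ω} = { {}, {x₂, x₆}, {x₂, x₃, x₄}, {x₁, x₃, x₄, x₅}, Ω }.
Round 1: 3 new —
  {x₁, x₅, x₆}  = complement {x₂, x₃, x₄}
  {x₂, x₃, x₄, x₆}  = {x₂, x₃, x₄} ∪ {x₂, x₆}
  {x₁, x₂, x₃, x₄, x₅}  = {x₂, x₃, x₄} ∪ {x₁, x₃, x₄, x₅}
  (now 8)
Round 2 (4 new):
  {x₆}  = complement {x₁, x₂, x₃, x₄, x₅}
  {x₁, x₅}  = complement {x₂, x₃, x₄, x₆}
  {x₁, x₂, x₅, x₆}  = {x₁, x₅, x₆} ∪ {x₂, x₆}
  {x₁, x₃, x₄, x₅, x₆}  = {x₁, x₅, x₆} ∪ {x₁, x₃, x₄, x₅}
  (now 12)
Round 3: 2 new —
  {x₂}  = complement {x₁, x₃, x₄, x₅, x₆}
  {x₃, x₄}  = complement {x₁, x₂, x₅, x₆}
  (now 14)
Round 4 adds 2:
  {x₁, x₂, x₅}  = {x₁, x₅} ∪ {x₂}
  {x₃, x₄, x₆}  = {x₃, x₄} ∪ {x₆}
  (now 16)
Round 5: already closed under ᶜ and ∪.

Hence σ(𝒜) has 16 members: { {}, {x₂}, {x₆}, {x₁, x₅}, {x₂, x₆}, {x₃, x₄}, {x₁, x₂, x₅}, {x₁, x₅, x₆}, {x₂, x₃, x₄}, {x₃, x₄, x₆}, {x₁, x₂, x₅, x₆}, {x₁, x₃, x₄, x₅}, {x₂, x₃, x₄, x₆}, {x₁, x₂, x₃, x₄, x₅}, {x₁, x₃, x₄, x₅, x₆}, Ω }.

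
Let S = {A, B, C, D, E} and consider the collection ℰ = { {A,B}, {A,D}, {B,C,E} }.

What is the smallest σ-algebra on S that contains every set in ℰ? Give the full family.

Begin from { {}, {A,B}, {A,D}, {B,C,E}, S } (that is, ℰ plus ∅ and S).
Step 1: 3 new —
  {A,B,D}  = {A,D} ∪ {A,B}
  {C,D,E}  = {A,B}ᶜ
  {A,B,C,E}  = {B,C,E} ∪ {A,B}
Step 2: 4 new —
  {D}  = {A,B,C,E}ᶜ
  {C,E}  = {A,B,D}ᶜ
  {A,C,D,E}  = {C,D,E} ∪ {A,D}
  {B,C,D,E}  = {C,D,E} ∪ {B,C,E}
Step 3: +2 →
  {A}  = {B,C,D,E}ᶜ
  {B}  = {A,C,D,E}ᶜ
Step 4. New:
  {B,D}  = {D} ∪ {B}
  {A,C,E}  = {C,E} ∪ {A}
After Step 5 the family is unchanged; done.

|σ(ℰ)| = 16.  σ(ℰ) = { {}, {A}, {B}, {D}, {A,B}, {A,D}, {B,D}, {C,E}, {A,B,D}, {A,C,E}, {B,C,E}, {C,D,E}, {A,B,C,E}, {A,C,D,E}, {B,C,D,E}, S }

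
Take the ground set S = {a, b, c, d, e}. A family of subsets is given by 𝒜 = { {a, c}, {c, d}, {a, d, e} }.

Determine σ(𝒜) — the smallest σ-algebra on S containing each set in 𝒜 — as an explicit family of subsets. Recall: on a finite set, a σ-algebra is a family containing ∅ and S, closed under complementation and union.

Initial family (5 sets): { {}, {a, c}, {c, d}, {a, d, e}, S }.
Round 1: +5 →
  {b, c}  = {a, d, e}ᶜ
  {a, b, e}  = {c, d}ᶜ
  {a, c, d}  = {c, d} ∪ {a, c}
  {b, d, e}  = {a, c}ᶜ
  {a, c, d, e}  = {a, d, e} ∪ {c, d}
  |family| = 10
Round 2. New:
  {b}  = {a, c, d, e}ᶜ
  {b, e}  = {a, c, d}ᶜ
  {a, b, c}  = {b, c} ∪ {a, c}
  {b, c, d}  = {c, d} ∪ {b, c}
  {a, b, c, d}  = {a, c, d} ∪ {b, c}
  {a, b, c, e}  = {a, b, e} ∪ {b, c}
  {a, b, d, e}  = {a, d, e} ∪ {a, b, e}
  {b, c, d, e}  = {c, d} ∪ {b, d, e}
  |family| = 18
Round 3 (7 new):
  {a}  = {b, c, d, e}ᶜ
  {c}  = {a, b, d, e}ᶜ
  {d}  = {a, b, c, e}ᶜ
  {e}  = {a, b, c, d}ᶜ
  {a, e}  = {b, c, d}ᶜ
  {d, e}  = {a, b, c}ᶜ
  {b, c, e}  = {b, e} ∪ {b, c}
  |family| = 25
Round 4: 6 new —
  {a, b}  = {b} ∪ {a}
  {a, d}  = {b, c, e}ᶜ
  {b, d}  = {b} ∪ {d}
  {c, e}  = {e} ∪ {c}
  {a, c, e}  = {e} ∪ {a, c}
  {c, d, e}  = {c, d} ∪ {e}
  |family| = 31
Round 5: +1 →
  {a, b, d}  = {c, e}ᶜ
  |family| = 32
Round 6: already closed under ᶜ and ∪.

|σ(𝒜)| = 32.  σ(𝒜) = { {}, {a}, {b}, {c}, {d}, {e}, {a, b}, {a, c}, {a, d}, {a, e}, {b, c}, {b, d}, {b, e}, {c, d}, {c, e}, {d, e}, {a, b, c}, {a, b, d}, {a, b, e}, {a, c, d}, {a, c, e}, {a, d, e}, {b, c, d}, {b, c, e}, {b, d, e}, {c, d, e}, {a, b, c, d}, {a, b, c, e}, {a, b, d, e}, {a, c, d, e}, {b, c, d, e}, S }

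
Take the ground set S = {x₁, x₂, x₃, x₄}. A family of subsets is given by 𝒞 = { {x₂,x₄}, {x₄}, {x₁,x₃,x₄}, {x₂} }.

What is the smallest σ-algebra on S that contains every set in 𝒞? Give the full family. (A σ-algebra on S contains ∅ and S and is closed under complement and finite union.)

|σ(𝒞)| = 8.  σ(𝒞) = { ∅, {x₂}, {x₄}, {x₁,x₃}, {x₂,x₄}, {x₁,x₂,x₃}, {x₁,x₃,x₄}, S }

Trace:
Take S₀ = 𝒞 ∪ {∅, S} = { ∅, {x₂}, {x₄}, {x₂,x₄}, {x₁,x₃,x₄}, S }.
Pass 1: 2 new —
  {x₁,x₃}  = ᶜ of {x₂,x₄}
  {x₁,x₂,x₃}  = ᶜ of {x₄}
  (now 8)
After Pass 2 the family is unchanged; done.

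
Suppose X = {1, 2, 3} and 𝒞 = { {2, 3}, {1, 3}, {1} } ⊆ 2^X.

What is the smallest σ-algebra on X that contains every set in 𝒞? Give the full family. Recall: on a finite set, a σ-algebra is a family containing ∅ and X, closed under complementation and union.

σ(𝒞) (8 sets): { {}, {1}, {2}, {3}, {1, 2}, {1, 3}, {2, 3}, X }

Check:
Initial family (5 sets): { {}, {1}, {1, 3}, {2, 3}, X }.
Iteration 1: 1 new —
  {2}  = X∖{1, 3}
  — 6 sets.
Iteration 2. New:
  {1, 2}  = {2} ∪ {1}
  — 7 sets.
Iteration 3: 1 new —
  {3}  = X∖{1, 2}
  — 8 sets.
Iteration 4: already closed under ᶜ and ∪.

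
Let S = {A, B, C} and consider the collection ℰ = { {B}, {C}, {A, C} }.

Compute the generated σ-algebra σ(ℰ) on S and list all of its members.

Start: ℰ ∪ {∅, S} = { ∅, {B}, {C}, {A, C}, S }.
Step 1: +2 →
  {A, B}  = S∖{C}
  {B, C}  = {C} ∪ {B}
  |family| = 7
Step 2: 1 new —
  {A}  = S∖{B, C}
  |family| = 8
After Step 3 the family is unchanged; done.

σ(ℰ) = { ∅, {A}, {B}, {C}, {A, B}, {A, C}, {B, C}, S }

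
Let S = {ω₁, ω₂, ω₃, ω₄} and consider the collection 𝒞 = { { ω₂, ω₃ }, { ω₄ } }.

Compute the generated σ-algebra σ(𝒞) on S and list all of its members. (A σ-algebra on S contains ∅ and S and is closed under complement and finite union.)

σ(𝒞) (8 sets): { {  }, { ω₁ }, { ω₄ }, { ω₁, ω₄ }, { ω₂, ω₃ }, { ω₁, ω₂, ω₃ }, { ω₂, ω₃, ω₄ }, S }

Working:
Start: 𝒞 ∪ {∅, S} = { {  }, { ω₄ }, { ω₂, ω₃ }, S }.
Iteration 1. New:
  { ω₁, ω₄ }  = { ω₂, ω₃ }ᶜ
  { ω₁, ω₂, ω₃ }  = { ω₄ }ᶜ
  { ω₂, ω₃, ω₄ }  = { ω₄ } ∪ { ω₂, ω₃ }
Iteration 2 (1 new):
  { ω₁ }  = { ω₂, ω₃, ω₄ }ᶜ
After Iteration 3 the family is unchanged; done.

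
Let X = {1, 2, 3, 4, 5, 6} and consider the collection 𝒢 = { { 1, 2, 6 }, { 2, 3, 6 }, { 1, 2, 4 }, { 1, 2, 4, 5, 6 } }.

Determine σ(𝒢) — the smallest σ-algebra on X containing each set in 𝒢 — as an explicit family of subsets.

Begin from { {}, { 1, 2, 4 }, { 1, 2, 6 }, { 2, 3, 6 }, { 1, 2, 4, 5, 6 }, X } (that is, 𝒢 plus ∅ and X).
Round 1 (7 new):
  { 3 }  = ᶜ of { 1, 2, 4, 5, 6 }
  { 1, 4, 5 }  = ᶜ of { 2, 3, 6 }
  { 3, 4, 5 }  = ᶜ of { 1, 2, 6 }
  { 3, 5, 6 }  = ᶜ of { 1, 2, 4 }
  { 1, 2, 3, 6 }  = { 2, 3, 6 } ∪ { 1, 2, 6 }
  { 1, 2, 4, 6 }  = { 1, 2, 6 } ∪ { 1, 2, 4 }
  { 1, 2, 3, 4, 6 }  = { 2, 3, 6 } ∪ { 1, 2, 4 }
Round 2. New:
  { 5 }  = ᶜ of { 1, 2, 3, 4, 6 }
  { 3, 5 }  = ᶜ of { 1, 2, 4, 6 }
  { 4, 5 }  = ᶜ of { 1, 2, 3, 6 }
  { 1, 2, 3, 4 }  = { 1, 2, 4 } ∪ { 3 }
  { 1, 2, 4, 5 }  = { 1, 4, 5 } ∪ { 1, 2, 4 }
  { 1, 3, 4, 5 }  = { 1, 4, 5 } ∪ { 3, 4, 5 }
  { 2, 3, 5, 6 }  = { 2, 3, 6 } ∪ { 3, 5, 6 }
  { 3, 4, 5, 6 }  = { 3, 4, 5 } ∪ { 3, 5, 6 }
  { 1, 2, 3, 4, 5 }  = { 3, 4, 5 } ∪ { 1, 2, 4 }
  { 1, 2, 3, 5, 6 }  = { 1, 2, 3, 6 } ∪ { 3, 5, 6 }
  { 1, 3, 4, 5, 6 }  = { 1, 4, 5 } ∪ { 3, 5, 6 }
  { 2, 3, 4, 5, 6 }  = { 3, 4, 5 } ∪ { 2, 3, 6 }
Round 3 adds 10:
  { 1 }  = ᶜ of { 2, 3, 4, 5, 6 }
  { 2 }  = ᶜ of { 1, 3, 4, 5, 6 }
  { 4 }  = ᶜ of { 1, 2, 3, 5, 6 }
  { 6 }  = ᶜ of { 1, 2, 3, 4, 5 }
  { 1, 2 }  = ᶜ of { 3, 4, 5, 6 }
  { 1, 4 }  = ᶜ of { 2, 3, 5, 6 }
  { 2, 6 }  = ᶜ of { 1, 3, 4, 5 }
  { 3, 6 }  = ᶜ of { 1, 2, 4, 5 }
  { 5, 6 }  = ᶜ of { 1, 2, 3, 4 }
  { 1, 2, 5, 6 }  = { 5 } ∪ { 1, 2, 6 }
Round 4 adds 28:
  { 1, 3 }  = { 1 } ∪ { 3 }
  { 1, 5 }  = { 1 } ∪ { 5 }
  { 1, 6 }  = { 1 } ∪ { 6 }
  { 2, 3 }  = { 2 } ∪ { 3 }
  { 2, 4 }  = { 2 } ∪ { 4 }
  { 2, 5 }  = { 2 } ∪ { 5 }
  { 3, 4 }  = ᶜ of { 1, 2, 5, 6 }
  { 4, 6 }  = { 6 } ∪ { 4 }
  { 1, 2, 3 }  = { 1, 2 } ∪ { 3 }
  { 1, 2, 5 }  = { 1, 2 } ∪ { 5 }
  { 1, 3, 4 }  = { 3 } ∪ { 1, 4 }
  { 1, 3, 5 }  = { 1 } ∪ { 3, 5 }
  { 1, 3, 6 }  = { 1 } ∪ { 3, 6 }
  { 1, 4, 6 }  = { 6 } ∪ { 1, 4 }
  { 1, 5, 6 }  = { 5, 6 } ∪ { 1 }
  { 2, 3, 5 }  = { 2 } ∪ { 3, 5 }
  { 2, 4, 5 }  = { 2 } ∪ { 4, 5 }
  { 2, 4, 6 }  = { 2, 6 } ∪ { 4 }
  { 2, 5, 6 }  = { 5, 6 } ∪ { 2 }
  { 3, 4, 6 }  = { 3, 6 } ∪ { 4 }
  { 4, 5, 6 }  = { 5, 6 } ∪ { 4, 5 }
  { 1, 2, 3, 5 }  = { 1, 2 } ∪ { 3, 5 }
  { 1, 3, 4, 6 }  = { 1, 4 } ∪ { 3, 6 }
  { 1, 3, 5, 6 }  = { 1 } ∪ { 3, 5, 6 }
  { 1, 4, 5, 6 }  = { 1, 4, 5 } ∪ { 5, 6 }
  { 2, 3, 4, 5 }  = { 3, 4, 5 } ∪ { 2 }
  { 2, 3, 4, 6 }  = { 2, 3, 6 } ∪ { 4 }
  { 2, 4, 5, 6 }  = { 2, 6 } ∪ { 4, 5 }
Round 5. New:
  { 2, 3, 4 }  = ᶜ of { 1, 5, 6 }
Round 6: no new sets; the family is a σ-algebra.

Therefore σ(𝒢) = { {}, { 1 }, { 2 }, { 3 }, { 4 }, { 5 }, { 6 }, { 1, 2 }, { 1, 3 }, { 1, 4 }, { 1, 5 }, { 1, 6 }, { 2, 3 }, { 2, 4 }, { 2, 5 }, { 2, 6 }, { 3, 4 }, { 3, 5 }, { 3, 6 }, { 4, 5 }, { 4, 6 }, { 5, 6 }, { 1, 2, 3 }, { 1, 2, 4 }, { 1, 2, 5 }, { 1, 2, 6 }, { 1, 3, 4 }, { 1, 3, 5 }, { 1, 3, 6 }, { 1, 4, 5 }, { 1, 4, 6 }, { 1, 5, 6 }, { 2, 3, 4 }, { 2, 3, 5 }, { 2, 3, 6 }, { 2, 4, 5 }, { 2, 4, 6 }, { 2, 5, 6 }, { 3, 4, 5 }, { 3, 4, 6 }, { 3, 5, 6 }, { 4, 5, 6 }, { 1, 2, 3, 4 }, { 1, 2, 3, 5 }, { 1, 2, 3, 6 }, { 1, 2, 4, 5 }, { 1, 2, 4, 6 }, { 1, 2, 5, 6 }, { 1, 3, 4, 5 }, { 1, 3, 4, 6 }, { 1, 3, 5, 6 }, { 1, 4, 5, 6 }, { 2, 3, 4, 5 }, { 2, 3, 4, 6 }, { 2, 3, 5, 6 }, { 2, 4, 5, 6 }, { 3, 4, 5, 6 }, { 1, 2, 3, 4, 5 }, { 1, 2, 3, 4, 6 }, { 1, 2, 3, 5, 6 }, { 1, 2, 4, 5, 6 }, { 1, 3, 4, 5, 6 }, { 2, 3, 4, 5, 6 }, X } (|σ(𝒢)| = 64).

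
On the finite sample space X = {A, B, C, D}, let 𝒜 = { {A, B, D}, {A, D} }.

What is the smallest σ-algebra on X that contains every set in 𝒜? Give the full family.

Start: 𝒜 ∪ {∅, X} = { {}, {A, D}, {A, B, D}, X }.
Iteration 1: +2 →
  {C}  = complement {A, B, D}
  {B, C}  = complement {A, D}
  |family| = 6
Iteration 2 (1 new):
  {A, C, D}  = {C} ∪ {A, D}
  |family| = 7
Iteration 3 adds 1:
  {B}  = complement {A, C, D}
  |family| = 8
Iteration 4 adds nothing — fixpoint reached.

Hence σ(𝒜) has 8 members: { {}, {B}, {C}, {A, D}, {B, C}, {A, B, D}, {A, C, D}, X }.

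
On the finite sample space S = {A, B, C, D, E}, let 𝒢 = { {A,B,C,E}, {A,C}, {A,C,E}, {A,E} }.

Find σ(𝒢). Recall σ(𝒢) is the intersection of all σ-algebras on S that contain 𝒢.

Start: 𝒢 ∪ {∅, S} = { {}, {A,C}, {A,E}, {A,C,E}, {A,B,C,E}, S }.
Round 1. New:
  {D}  = ᶜ of {A,B,C,E}
  {B,D}  = ᶜ of {A,C,E}
  {B,C,D}  = ᶜ of {A,E}
  {B,D,E}  = ᶜ of {A,C}
  [10 total]
Round 2: +6 →
  {A,C,D}  = {A,C} ∪ {D}
  {A,D,E}  = {A,E} ∪ {D}
  {A,B,C,D}  = {A,C} ∪ {B,C,D}
  {A,B,D,E}  = {A,E} ∪ {B,D}
  {A,C,D,E}  = {A,C,E} ∪ {D}
  {B,C,D,E}  = {B,C,D} ∪ {B,D,E}
  [16 total]
Round 3 (6 new):
  {A}  = ᶜ of {B,C,D,E}
  {B}  = ᶜ of {A,C,D,E}
  {C}  = ᶜ of {A,B,D,E}
  {E}  = ᶜ of {A,B,C,D}
  {B,C}  = ᶜ of {A,D,E}
  {B,E}  = ᶜ of {A,C,D}
  [22 total]
Round 4 adds 9:
  {A,B}  = {B} ∪ {A}
  {A,D}  = {D} ∪ {A}
  {C,D}  = {C} ∪ {D}
  {C,E}  = {E} ∪ {C}
  {D,E}  = {E} ∪ {D}
  {A,B,C}  = {B} ∪ {A,C}
  {A,B,D}  = {B,D} ∪ {A}
  {A,B,E}  = {B,E} ∪ {A,E}
  {B,C,E}  = {B,E} ∪ {C}
  [31 total]
Round 5 adds 1:
  {C,D,E}  = ᶜ of {A,B}
  [32 total]
Round 6: already closed under ᶜ and ∪.

Hence σ(𝒢) has 32 members: { {}, {A}, {B}, {C}, {D}, {E}, {A,B}, {A,C}, {A,D}, {A,E}, {B,C}, {B,D}, {B,E}, {C,D}, {C,E}, {D,E}, {A,B,C}, {A,B,D}, {A,B,E}, {A,C,D}, {A,C,E}, {A,D,E}, {B,C,D}, {B,C,E}, {B,D,E}, {C,D,E}, {A,B,C,D}, {A,B,C,E}, {A,B,D,E}, {A,C,D,E}, {B,C,D,E}, S }.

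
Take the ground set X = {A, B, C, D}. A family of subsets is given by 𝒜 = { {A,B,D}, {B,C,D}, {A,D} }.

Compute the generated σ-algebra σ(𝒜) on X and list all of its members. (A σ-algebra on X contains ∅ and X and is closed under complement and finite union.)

σ(𝒜) = { {}, {A}, {B}, {C}, {D}, {A,B}, {A,C}, {A,D}, {B,C}, {B,D}, {C,D}, {A,B,C}, {A,B,D}, {A,C,D}, {B,C,D}, X }

Working:
Start: 𝒜 ∪ {∅, X} = { {}, {A,D}, {A,B,D}, {B,C,D}, X }.
Round 1 (3 new):
  {A}  = {B,C,D}ᶜ
  {C}  = {A,B,D}ᶜ
  {B,C}  = {A,D}ᶜ
  [8 total]
Round 2 (3 new):
  {A,C}  = {C} ∪ {A}
  {A,B,C}  = {B,C} ∪ {A}
  {A,C,D}  = {C} ∪ {A,D}
  [11 total]
Round 3: 3 new —
  {B}  = {A,C,D}ᶜ
  {D}  = {A,B,C}ᶜ
  {B,D}  = {A,C}ᶜ
  [14 total]
Round 4: +2 →
  {A,B}  = {B} ∪ {A}
  {C,D}  = {C} ∪ {D}
  [16 total]
Round 5: closed — nothing new.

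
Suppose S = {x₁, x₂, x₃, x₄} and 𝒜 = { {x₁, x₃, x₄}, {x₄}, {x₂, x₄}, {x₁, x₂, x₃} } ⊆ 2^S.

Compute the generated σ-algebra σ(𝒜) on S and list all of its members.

Begin from { {}, {x₄}, {x₂, x₄}, {x₁, x₂, x₃}, {x₁, x₃, x₄}, S } (that is, 𝒜 plus ∅ and S).
Iteration 1: 2 new —
  {x₂}  = complement {x₁, x₃, x₄}
  {x₁, x₃}  = complement {x₂, x₄}
  [8 total]
Iteration 2: closed — nothing new.

σ(𝒜) = { {}, {x₂}, {x₄}, {x₁, x₃}, {x₂, x₄}, {x₁, x₂, x₃}, {x₁, x₃, x₄}, S }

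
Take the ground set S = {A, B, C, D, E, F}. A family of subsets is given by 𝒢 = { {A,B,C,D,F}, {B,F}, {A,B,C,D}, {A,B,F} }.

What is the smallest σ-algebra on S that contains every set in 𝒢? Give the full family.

σ(𝒢) = { {}, {A}, {B}, {E}, {F}, {A,B}, {A,E}, {A,F}, {B,E}, {B,F}, {C,D}, {E,F}, {A,B,E}, {A,B,F}, {A,C,D}, {A,E,F}, {B,C,D}, {B,E,F}, {C,D,E}, {C,D,F}, {A,B,C,D}, {A,B,E,F}, {A,C,D,E}, {A,C,D,F}, {B,C,D,E}, {B,C,D,F}, {C,D,E,F}, {A,B,C,D,E}, {A,B,C,D,F}, {A,C,D,E,F}, {B,C,D,E,F}, S }

Working:
Start: 𝒢 ∪ {∅, S} = { {}, {B,F}, {A,B,F}, {A,B,C,D}, {A,B,C,D,F}, S }.
Step 1. New:
  {E}  = {A,B,C,D,F}ᶜ
  {E,F}  = {A,B,C,D}ᶜ
  {C,D,E}  = {A,B,F}ᶜ
  {A,C,D,E}  = {B,F}ᶜ
  — 10 sets.
Step 2. New:
  {B,E,F}  = {E,F} ∪ {B,F}
  {A,B,E,F}  = {E,F} ∪ {A,B,F}
  {C,D,E,F}  = {C,D,E} ∪ {E,F}
  {A,B,C,D,E}  = {C,D,E} ∪ {A,B,C,D}
  {A,C,D,E,F}  = {E,F} ∪ {A,C,D,E}
  {B,C,D,E,F}  = {C,D,E} ∪ {B,F}
  — 16 sets.
Step 3: 6 new —
  {A}  = {B,C,D,E,F}ᶜ
  {B}  = {A,C,D,E,F}ᶜ
  {F}  = {A,B,C,D,E}ᶜ
  {A,B}  = {C,D,E,F}ᶜ
  {C,D}  = {A,B,E,F}ᶜ
  {A,C,D}  = {B,E,F}ᶜ
  — 22 sets.
Step 4 adds 10:
  {A,E}  = {E} ∪ {A}
  {A,F}  = {F} ∪ {A}
  {B,E}  = {B} ∪ {E}
  {A,B,E}  = {A,B} ∪ {E}
  {A,E,F}  = {E,F} ∪ {A}
  {B,C,D}  = {C,D} ∪ {B}
  {C,D,F}  = {C,D} ∪ {F}
  {A,C,D,F}  = {F} ∪ {A,C,D}
  {B,C,D,E}  = {C,D,E} ∪ {B}
  {B,C,D,F}  = {C,D} ∪ {B,F}
  — 32 sets.
Step 5: stable.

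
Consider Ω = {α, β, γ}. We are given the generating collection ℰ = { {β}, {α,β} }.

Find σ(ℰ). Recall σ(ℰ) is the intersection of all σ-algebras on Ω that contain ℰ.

Answer: σ(ℰ) = { {}, {α}, {β}, {γ}, {α,β}, {α,γ}, {β,γ}, Ω }

Trace:
Initial family (4 sets): { {}, {β}, {α,β}, Ω }.
Pass 1 (2 new):
  {γ}  = ᶜ of {α,β}
  {α,γ}  = ᶜ of {β}
Pass 2 adds 1:
  {β,γ}  = {γ} ∪ {β}
Pass 3: +1 →
  {α}  = ᶜ of {β,γ}
After Pass 4 the family is unchanged; done.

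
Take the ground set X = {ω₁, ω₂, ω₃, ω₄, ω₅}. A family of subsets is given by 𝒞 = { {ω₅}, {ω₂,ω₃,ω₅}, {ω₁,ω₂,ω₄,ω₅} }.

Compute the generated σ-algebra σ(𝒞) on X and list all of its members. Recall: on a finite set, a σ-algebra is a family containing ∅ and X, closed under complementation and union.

Answer: σ(𝒞) = { {}, {ω₂}, {ω₃}, {ω₅}, {ω₁,ω₄}, {ω₂,ω₃}, {ω₂,ω₅}, {ω₃,ω₅}, {ω₁,ω₂,ω₄}, {ω₁,ω₃,ω₄}, {ω₁,ω₄,ω₅}, {ω₂,ω₃,ω₅}, {ω₁,ω₂,ω₃,ω₄}, {ω₁,ω₂,ω₄,ω₅}, {ω₁,ω₃,ω₄,ω₅}, X }

Trace:
Take S₀ = 𝒞 ∪ {∅, X} = { {}, {ω₅}, {ω₂,ω₃,ω₅}, {ω₁,ω₂,ω₄,ω₅}, X }.
Pass 1 adds 3:
  {ω₃}  = {ω₁,ω₂,ω₄,ω₅}ᶜ
  {ω₁,ω₄}  = {ω₂,ω₃,ω₅}ᶜ
  {ω₁,ω₂,ω₃,ω₄}  = {ω₅}ᶜ
  |family| = 8
Pass 2 (3 new):
  {ω₃,ω₅}  = {ω₃} ∪ {ω₅}
  {ω₁,ω₃,ω₄}  = {ω₃} ∪ {ω₁,ω₄}
  {ω₁,ω₄,ω₅}  = {ω₁,ω₄} ∪ {ω₅}
  |family| = 11
Pass 3: 4 new —
  {ω₂,ω₃}  = {ω₁,ω₄,ω₅}ᶜ
  {ω₂,ω₅}  = {ω₁,ω₃,ω₄}ᶜ
  {ω₁,ω₂,ω₄}  = {ω₃,ω₅}ᶜ
  {ω₁,ω₃,ω₄,ω₅}  = {ω₁,ω₄,ω₅} ∪ {ω₃}
  |family| = 15
Pass 4 (1 new):
  {ω₂}  = {ω₁,ω₃,ω₄,ω₅}ᶜ
  |family| = 16
Pass 5: closed — nothing new.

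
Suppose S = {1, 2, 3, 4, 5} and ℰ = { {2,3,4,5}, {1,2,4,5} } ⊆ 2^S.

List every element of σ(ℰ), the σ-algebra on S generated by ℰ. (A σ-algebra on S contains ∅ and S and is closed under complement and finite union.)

Begin from { {}, {1,2,4,5}, {2,3,4,5}, S } (that is, ℰ plus ∅ and S).
Step 1: 2 new —
  {1}  = ᶜ of {2,3,4,5}
  {3}  = ᶜ of {1,2,4,5}
  |family| = 6
Step 2: 1 new —
  {1,3}  = {3} ∪ {1}
  |family| = 7
Step 3. New:
  {2,4,5}  = ᶜ of {1,3}
  |family| = 8
Step 4: no new sets; the family is a σ-algebra.

σ(ℰ) = { {}, {1}, {3}, {1,3}, {2,4,5}, {1,2,4,5}, {2,3,4,5}, S }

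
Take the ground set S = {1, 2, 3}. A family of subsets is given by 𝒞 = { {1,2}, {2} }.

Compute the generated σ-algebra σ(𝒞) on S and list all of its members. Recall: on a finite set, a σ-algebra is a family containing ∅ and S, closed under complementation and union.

Answer: σ(𝒞) = { ∅, {1}, {2}, {3}, {1,2}, {1,3}, {2,3}, S }

Derivation:
Begin from { ∅, {2}, {1,2}, S } (that is, 𝒞 plus ∅ and S).
Step 1. New:
  {3}  = S∖{1,2}
  {1,3}  = S∖{2}
Step 2: +1 →
  {2,3}  = {3} ∪ {2}
Step 3 adds 1:
  {1}  = S∖{2,3}
Step 4: no new sets; the family is a σ-algebra.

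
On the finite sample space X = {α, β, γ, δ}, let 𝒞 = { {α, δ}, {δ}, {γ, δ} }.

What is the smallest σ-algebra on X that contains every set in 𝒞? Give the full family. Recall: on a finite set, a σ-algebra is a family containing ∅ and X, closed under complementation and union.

|σ(𝒞)| = 16.  σ(𝒞) = { ∅, {α}, {β}, {γ}, {δ}, {α, β}, {α, γ}, {α, δ}, {β, γ}, {β, δ}, {γ, δ}, {α, β, γ}, {α, β, δ}, {α, γ, δ}, {β, γ, δ}, X }

Working:
Initial family (5 sets): { ∅, {δ}, {α, δ}, {γ, δ}, X }.
Step 1. New:
  {α, β}  = {γ, δ}ᶜ
  {β, γ}  = {α, δ}ᶜ
  {α, β, γ}  = {δ}ᶜ
  {α, γ, δ}  = {γ, δ} ∪ {α, δ}
Step 2: +3 →
  {β}  = {α, γ, δ}ᶜ
  {α, β, δ}  = {α, β} ∪ {α, δ}
  {β, γ, δ}  = {γ, δ} ∪ {β, γ}
Step 3: 3 new —
  {α}  = {β, γ, δ}ᶜ
  {γ}  = {α, β, δ}ᶜ
  {β, δ}  = {δ} ∪ {β}
Step 4 (1 new):
  {α, γ}  = {β, δ}ᶜ
After Step 5 the family is unchanged; done.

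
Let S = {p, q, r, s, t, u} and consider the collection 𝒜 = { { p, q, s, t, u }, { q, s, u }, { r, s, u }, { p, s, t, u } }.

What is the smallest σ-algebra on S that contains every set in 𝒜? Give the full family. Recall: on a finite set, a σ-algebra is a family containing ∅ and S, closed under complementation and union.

|σ(𝒜)| = 16.  σ(𝒜) = { ∅, { q }, { r }, { p, t }, { q, r }, { s, u }, { p, q, t }, { p, r, t }, { q, s, u }, { r, s, u }, { p, q, r, t }, { p, s, t, u }, { q, r, s, u }, { p, q, s, t, u }, { p, r, s, t, u }, S }

Working:
Begin from { ∅, { q, s, u }, { r, s, u }, { p, s, t, u }, { p, q, s, t, u }, S } (that is, 𝒜 plus ∅ and S).
Step 1: +6 →
  { r }  = ᶜ of { p, q, s, t, u }
  { q, r }  = ᶜ of { p, s, t, u }
  { p, q, t }  = ᶜ of { r, s, u }
  { p, r, t }  = ᶜ of { q, s, u }
  { q, r, s, u }  = { q, s, u } ∪ { r, s, u }
  { p, r, s, t, u }  = { p, s, t, u } ∪ { r, s, u }
  (now 12)
Step 2 adds 3:
  { q }  = ᶜ of { p, r, s, t, u }
  { p, t }  = ᶜ of { q, r, s, u }
  { p, q, r, t }  = { p, r, t } ∪ { p, q, t }
  (now 15)
Step 3 adds 1:
  { s, u }  = ᶜ of { p, q, r, t }
  (now 16)
After Step 4 the family is unchanged; done.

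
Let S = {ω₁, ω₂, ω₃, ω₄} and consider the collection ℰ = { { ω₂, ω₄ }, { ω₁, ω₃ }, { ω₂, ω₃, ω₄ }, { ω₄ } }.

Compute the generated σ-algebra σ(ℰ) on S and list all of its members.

Take S₀ = ℰ ∪ {∅, S} = { {  }, { ω₄ }, { ω₁, ω₃ }, { ω₂, ω₄ }, { ω₂, ω₃, ω₄ }, S }.
Round 1. New:
  { ω₁ }  = { ω₂, ω₃, ω₄ }ᶜ
  { ω₁, ω₂, ω₃ }  = { ω₄ }ᶜ
  { ω₁, ω₃, ω₄ }  = { ω₁, ω₃ } ∪ { ω₄ }
Round 2 (3 new):
  { ω₂ }  = { ω₁, ω₃, ω₄ }ᶜ
  { ω₁, ω₄ }  = { ω₄ } ∪ { ω₁ }
  { ω₁, ω₂, ω₄ }  = { ω₂, ω₄ } ∪ { ω₁ }
Round 3 adds 3:
  { ω₃ }  = { ω₁, ω₂, ω₄ }ᶜ
  { ω₁, ω₂ }  = { ω₂ } ∪ { ω₁ }
  { ω₂, ω₃ }  = { ω₁, ω₄ }ᶜ
Round 4. New:
  { ω₃, ω₄ }  = { ω₁, ω₂ }ᶜ
Round 5: closed — nothing new.

|σ(ℰ)| = 16.  σ(ℰ) = { {  }, { ω₁ }, { ω₂ }, { ω₃ }, { ω₄ }, { ω₁, ω₂ }, { ω₁, ω₃ }, { ω₁, ω₄ }, { ω₂, ω₃ }, { ω₂, ω₄ }, { ω₃, ω₄ }, { ω₁, ω₂, ω₃ }, { ω₁, ω₂, ω₄ }, { ω₁, ω₃, ω₄ }, { ω₂, ω₃, ω₄ }, S }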